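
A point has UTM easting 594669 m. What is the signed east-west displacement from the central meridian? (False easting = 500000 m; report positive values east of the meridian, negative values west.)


displacement = 594669 - 500000 = 94669 m

94669 m


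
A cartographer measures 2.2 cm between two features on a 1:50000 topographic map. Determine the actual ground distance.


ground = 2.2 cm * 50000 / 100 = 1100.0 m = 1.1 km

1.1 km


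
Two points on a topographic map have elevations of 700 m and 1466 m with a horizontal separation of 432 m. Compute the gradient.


gradient = (1466 - 700) / 432 = 766 / 432 = 1.7731

1.7731


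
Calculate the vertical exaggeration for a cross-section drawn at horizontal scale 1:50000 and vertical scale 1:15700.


VE = horizontal_scale / vertical_scale = 50000 / 15700 ≈ 3.2

3.2x


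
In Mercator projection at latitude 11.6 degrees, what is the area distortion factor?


area_distortion = 1/cos^2(11.6) = 1.042

1.042


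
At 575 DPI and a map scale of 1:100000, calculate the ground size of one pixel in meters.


pixel_cm = 2.54 / 575 ≈ 0.004417 cm
ground = pixel_cm * 100000 / 100 = 2.54 * 100000 / (575 * 100) = 254000 / 57500 ≈ 4.42 m

4.42 m


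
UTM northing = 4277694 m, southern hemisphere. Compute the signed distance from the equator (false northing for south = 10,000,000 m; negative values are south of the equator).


For southern: actual = 4277694 - 10000000 = -5722306 m

-5722306 m


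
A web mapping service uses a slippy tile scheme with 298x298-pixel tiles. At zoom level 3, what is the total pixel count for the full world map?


tiles per axis = 2^3 = 8
total tiles = 8^2 = 64
pixels per axis = 8 * 298 = 2384
total pixels = 2384^2 = 5683456

5683456 pixels


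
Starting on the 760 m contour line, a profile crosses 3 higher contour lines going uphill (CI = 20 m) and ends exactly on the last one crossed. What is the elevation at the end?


elevation = 760 + 3 * 20 = 820 m

820 m


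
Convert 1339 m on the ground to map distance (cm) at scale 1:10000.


map_cm = 1339 * 100 / 10000 = 13.39 cm

13.39 cm


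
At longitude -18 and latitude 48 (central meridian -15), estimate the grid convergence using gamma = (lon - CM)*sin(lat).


gamma = (-18 - -15) * sin(48) = -3 * 0.743145 = -2.229 degrees

-2.229 degrees


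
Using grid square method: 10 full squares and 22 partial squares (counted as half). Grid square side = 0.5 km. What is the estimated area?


effective squares = 10 + 22 * 0.5 = 21.0
area = 21.0 * 0.25 = 5.25 km^2

5.25 km^2


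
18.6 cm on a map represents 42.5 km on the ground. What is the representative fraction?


ground = 42.5 km = 4250000 cm; RF denominator = ground / map = 4250000 / 18.6 ≈ 228495; RF = 1:228495

1:228495


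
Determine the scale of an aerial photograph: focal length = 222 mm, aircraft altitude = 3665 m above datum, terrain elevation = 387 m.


scale = f / (H - h) = 222 mm / 3278 m = 222 / 3278000 = 1:14766

1:14766


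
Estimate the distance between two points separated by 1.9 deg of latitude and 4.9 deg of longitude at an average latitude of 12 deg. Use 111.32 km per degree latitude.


dlat_km = 1.9 * 111.32 = 211.508
dlon_km = 4.9 * 111.32 * cos(12) ≈ 533.548
dist = sqrt(211.508^2 + 533.548^2) ≈ 573.9 km

573.9 km


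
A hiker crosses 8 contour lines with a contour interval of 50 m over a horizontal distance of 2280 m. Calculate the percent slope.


elevation change = 8 * 50 = 400 m
slope = 400 / 2280 * 100 = 17.5%

17.5%


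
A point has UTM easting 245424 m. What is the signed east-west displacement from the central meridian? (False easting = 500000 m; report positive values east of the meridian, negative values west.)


displacement = 245424 - 500000 = -254576 m

-254576 m


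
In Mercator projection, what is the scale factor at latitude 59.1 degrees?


SF = 1 / cos(59.1) = 1 / 0.513541 = 1.947

1.947


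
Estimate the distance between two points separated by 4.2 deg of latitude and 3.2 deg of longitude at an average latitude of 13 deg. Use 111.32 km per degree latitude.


dlat_km = 4.2 * 111.32 = 467.544
dlon_km = 3.2 * 111.32 * cos(13) ≈ 347.094
dist = sqrt(467.544^2 + 347.094^2) ≈ 582.3 km

582.3 km


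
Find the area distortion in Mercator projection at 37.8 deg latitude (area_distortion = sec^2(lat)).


area_distortion = 1/cos^2(37.8) = 1.602

1.602


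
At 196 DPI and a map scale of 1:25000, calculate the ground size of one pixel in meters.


pixel_cm = 2.54 / 196 ≈ 0.012959 cm
ground = pixel_cm * 25000 / 100 = 2.54 * 25000 / (196 * 100) = 63500 / 19600 ≈ 3.24 m

3.24 m


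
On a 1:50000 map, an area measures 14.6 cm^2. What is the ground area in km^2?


ground_area = 14.6 * (50000/100)^2 = 3650000.0 m^2 = 3.65 km^2

3.65 km^2


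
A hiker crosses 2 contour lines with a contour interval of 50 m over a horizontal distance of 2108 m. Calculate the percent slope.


elevation change = 2 * 50 = 100 m
slope = 100 / 2108 * 100 = 4.7%

4.7%


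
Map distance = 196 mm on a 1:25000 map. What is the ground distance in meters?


ground = 196 mm * 25000 / 1000 = 4900.0 m

4900.0 m


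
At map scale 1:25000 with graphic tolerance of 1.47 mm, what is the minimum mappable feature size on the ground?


ground = 1.47 mm * 25000 / 1000 = 36.75 m

36.75 m


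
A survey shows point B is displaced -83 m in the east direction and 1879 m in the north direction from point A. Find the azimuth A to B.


az = atan2(-83, 1879) = -2.5 deg
adjusted to 0-360: 357.5 degrees

357.5 degrees


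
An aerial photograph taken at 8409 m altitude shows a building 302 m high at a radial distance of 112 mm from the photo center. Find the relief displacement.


d = h * r / H = 302 * 112 / 8409 = 4.02 mm

4.02 mm


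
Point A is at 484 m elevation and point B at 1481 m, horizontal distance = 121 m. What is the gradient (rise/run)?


gradient = (1481 - 484) / 121 = 997 / 121 = 8.2397

8.2397


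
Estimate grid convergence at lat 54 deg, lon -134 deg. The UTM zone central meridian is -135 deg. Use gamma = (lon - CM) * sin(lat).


gamma = (-134 - -135) * sin(54) = 1 * 0.809017 = 0.809 degrees

0.809 degrees


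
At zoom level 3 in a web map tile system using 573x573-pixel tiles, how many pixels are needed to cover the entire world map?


tiles per axis = 2^3 = 8
total tiles = 8^2 = 64
pixels per axis = 8 * 573 = 4584
total pixels = 4584^2 = 21013056

21013056 pixels


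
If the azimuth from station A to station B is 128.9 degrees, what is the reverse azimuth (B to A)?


back azimuth = (128.9 + 180) mod 360 = 308.9 degrees

308.9 degrees


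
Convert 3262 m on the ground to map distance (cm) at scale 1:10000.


map_cm = 3262 * 100 / 10000 = 32.62 cm

32.62 cm


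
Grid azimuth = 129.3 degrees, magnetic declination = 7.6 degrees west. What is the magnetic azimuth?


magnetic azimuth = grid azimuth - declination (east +ve)
mag_az = 129.3 - -7.6 = 136.9 degrees

136.9 degrees


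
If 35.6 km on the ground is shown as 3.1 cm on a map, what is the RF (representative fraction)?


ground = 35.6 km = 3560000 cm; RF denominator = ground / map = 3560000 / 3.1 ≈ 1148387; RF = 1:1148387

1:1148387


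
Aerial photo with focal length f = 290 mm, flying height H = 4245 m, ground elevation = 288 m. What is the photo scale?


scale = f / (H - h) = 290 mm / 3957 m = 290 / 3957000 = 1:13645

1:13645


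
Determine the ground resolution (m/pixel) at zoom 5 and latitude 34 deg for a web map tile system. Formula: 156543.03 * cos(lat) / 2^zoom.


res = 156543.03 * cos(34) / 2^5 = 156543.03 * 0.82903757 / 32 = 4055.63 m/pixel

4055.63 m/pixel


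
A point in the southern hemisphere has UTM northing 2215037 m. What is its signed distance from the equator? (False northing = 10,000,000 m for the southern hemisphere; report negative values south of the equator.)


For southern: actual = 2215037 - 10000000 = -7784963 m

-7784963 m


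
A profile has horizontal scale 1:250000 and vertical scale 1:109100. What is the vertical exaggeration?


VE = horizontal_scale / vertical_scale = 250000 / 109100 ≈ 2.3

2.3x


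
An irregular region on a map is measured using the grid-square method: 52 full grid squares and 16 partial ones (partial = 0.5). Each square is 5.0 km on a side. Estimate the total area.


effective squares = 52 + 16 * 0.5 = 60.0
area = 60.0 * 25.0 = 1500.0 km^2

1500.0 km^2


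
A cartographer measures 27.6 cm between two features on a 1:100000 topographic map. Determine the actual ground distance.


ground = 27.6 cm * 100000 / 100 = 27600.0 m = 27.6 km

27.6 km


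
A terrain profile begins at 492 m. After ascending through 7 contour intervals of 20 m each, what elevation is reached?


elevation = 492 + 7 * 20 = 632 m

632 m


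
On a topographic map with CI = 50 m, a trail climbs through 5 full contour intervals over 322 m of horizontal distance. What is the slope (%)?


elevation change = 5 * 50 = 250 m
slope = 250 / 322 * 100 = 77.6%

77.6%


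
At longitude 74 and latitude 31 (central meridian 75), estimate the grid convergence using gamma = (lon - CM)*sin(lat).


gamma = (74 - 75) * sin(31) = -1 * 0.515038 = -0.515 degrees

-0.515 degrees


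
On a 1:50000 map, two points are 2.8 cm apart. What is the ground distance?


ground = 2.8 cm * 50000 / 100 = 1400.0 m = 1.4 km

1.4 km


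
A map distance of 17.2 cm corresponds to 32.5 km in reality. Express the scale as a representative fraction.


ground = 32.5 km = 3250000 cm; RF denominator = ground / map = 3250000 / 17.2 ≈ 188953; RF = 1:188953

1:188953


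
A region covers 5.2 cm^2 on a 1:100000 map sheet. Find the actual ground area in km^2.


ground_area = 5.2 * (100000/100)^2 = 5200000.0 m^2 = 5.2 km^2

5.2 km^2


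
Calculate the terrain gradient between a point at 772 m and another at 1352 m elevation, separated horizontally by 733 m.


gradient = (1352 - 772) / 733 = 580 / 733 = 0.7913

0.7913


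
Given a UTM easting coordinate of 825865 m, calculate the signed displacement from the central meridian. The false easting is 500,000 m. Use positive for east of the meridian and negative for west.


displacement = 825865 - 500000 = 325865 m

325865 m


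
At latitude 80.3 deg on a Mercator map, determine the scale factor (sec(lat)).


SF = 1 / cos(80.3) = 1 / 0.168489 = 5.935

5.935


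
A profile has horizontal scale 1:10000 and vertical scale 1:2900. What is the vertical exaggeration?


VE = horizontal_scale / vertical_scale = 10000 / 2900 ≈ 3.4

3.4x


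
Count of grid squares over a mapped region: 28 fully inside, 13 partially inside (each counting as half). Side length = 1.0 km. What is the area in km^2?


effective squares = 28 + 13 * 0.5 = 34.5
area = 34.5 * 1.0 = 34.5 km^2

34.5 km^2


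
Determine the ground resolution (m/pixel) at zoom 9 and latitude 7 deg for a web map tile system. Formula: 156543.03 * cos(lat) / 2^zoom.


res = 156543.03 * cos(7) / 2^9 = 156543.03 * 0.99254615 / 512 = 303.47 m/pixel

303.47 m/pixel


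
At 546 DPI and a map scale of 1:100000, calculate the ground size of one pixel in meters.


pixel_cm = 2.54 / 546 ≈ 0.004652 cm
ground = pixel_cm * 100000 / 100 = 2.54 * 100000 / (546 * 100) = 254000 / 54600 ≈ 4.65 m

4.65 m


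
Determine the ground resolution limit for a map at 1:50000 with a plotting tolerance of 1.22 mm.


ground = 1.22 mm * 50000 / 1000 = 61.0 m

61.0 m


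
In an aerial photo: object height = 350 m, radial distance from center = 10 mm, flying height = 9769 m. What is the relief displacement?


d = h * r / H = 350 * 10 / 9769 = 0.36 mm

0.36 mm


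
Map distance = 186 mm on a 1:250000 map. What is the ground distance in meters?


ground = 186 mm * 250000 / 1000 = 46500.0 m

46500.0 m


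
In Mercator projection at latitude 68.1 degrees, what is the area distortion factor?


area_distortion = 1/cos^2(68.1) = 7.188

7.188


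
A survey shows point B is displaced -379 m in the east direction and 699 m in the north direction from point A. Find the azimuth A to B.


az = atan2(-379, 699) = -28.5 deg
adjusted to 0-360: 331.5 degrees

331.5 degrees


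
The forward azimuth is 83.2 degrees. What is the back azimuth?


back azimuth = (83.2 + 180) mod 360 = 263.2 degrees

263.2 degrees


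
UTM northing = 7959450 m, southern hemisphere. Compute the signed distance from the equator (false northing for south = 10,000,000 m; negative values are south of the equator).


For southern: actual = 7959450 - 10000000 = -2040550 m

-2040550 m


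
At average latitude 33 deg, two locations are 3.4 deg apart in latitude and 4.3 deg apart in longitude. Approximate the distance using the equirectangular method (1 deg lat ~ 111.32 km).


dlat_km = 3.4 * 111.32 = 378.488
dlon_km = 4.3 * 111.32 * cos(33) ≈ 401.451
dist = sqrt(378.488^2 + 401.451^2) ≈ 551.7 km

551.7 km


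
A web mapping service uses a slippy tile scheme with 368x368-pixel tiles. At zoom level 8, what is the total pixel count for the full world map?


tiles per axis = 2^8 = 256
total tiles = 256^2 = 65536
pixels per axis = 256 * 368 = 94208
total pixels = 94208^2 = 8875147264

8875147264 pixels


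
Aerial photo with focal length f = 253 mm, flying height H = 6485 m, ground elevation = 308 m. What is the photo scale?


scale = f / (H - h) = 253 mm / 6177 m = 253 / 6177000 = 1:24415

1:24415


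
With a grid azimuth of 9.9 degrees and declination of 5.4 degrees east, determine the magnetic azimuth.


magnetic azimuth = grid azimuth - declination (east +ve)
mag_az = 9.9 - 5.4 = 4.5 degrees

4.5 degrees


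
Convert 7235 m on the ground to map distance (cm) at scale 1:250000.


map_cm = 7235 * 100 / 250000 = 2.894 cm ≈ 2.89 cm

2.89 cm


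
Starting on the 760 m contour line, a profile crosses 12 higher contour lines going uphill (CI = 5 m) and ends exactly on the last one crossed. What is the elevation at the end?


elevation = 760 + 12 * 5 = 820 m

820 m


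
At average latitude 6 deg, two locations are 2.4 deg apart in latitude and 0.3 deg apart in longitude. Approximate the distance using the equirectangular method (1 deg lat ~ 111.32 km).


dlat_km = 2.4 * 111.32 = 267.168
dlon_km = 0.3 * 111.32 * cos(6) ≈ 33.213
dist = sqrt(267.168^2 + 33.213^2) ≈ 269.2 km

269.2 km


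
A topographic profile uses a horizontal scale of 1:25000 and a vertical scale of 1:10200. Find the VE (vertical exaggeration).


VE = horizontal_scale / vertical_scale = 25000 / 10200 ≈ 2.5

2.5x


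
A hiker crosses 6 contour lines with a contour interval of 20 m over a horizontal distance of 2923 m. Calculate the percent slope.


elevation change = 6 * 20 = 120 m
slope = 120 / 2923 * 100 = 4.1%

4.1%


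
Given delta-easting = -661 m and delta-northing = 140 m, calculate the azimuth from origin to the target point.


az = atan2(-661, 140) = -78.0 deg
adjusted to 0-360: 282.0 degrees

282.0 degrees


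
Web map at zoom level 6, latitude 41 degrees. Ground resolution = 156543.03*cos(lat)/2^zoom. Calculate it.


res = 156543.03 * cos(41) / 2^6 = 156543.03 * 0.75470958 / 64 = 1846.01 m/pixel

1846.01 m/pixel


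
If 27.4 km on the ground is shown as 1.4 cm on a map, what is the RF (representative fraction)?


ground = 27.4 km = 2740000 cm; RF denominator = ground / map = 2740000 / 1.4 ≈ 1957143; RF = 1:1957143

1:1957143


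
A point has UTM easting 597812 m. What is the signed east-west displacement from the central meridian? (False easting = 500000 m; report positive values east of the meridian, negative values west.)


displacement = 597812 - 500000 = 97812 m

97812 m


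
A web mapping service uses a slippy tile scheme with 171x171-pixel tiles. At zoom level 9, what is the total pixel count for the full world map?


tiles per axis = 2^9 = 512
total tiles = 512^2 = 262144
pixels per axis = 512 * 171 = 87552
total pixels = 87552^2 = 7665352704

7665352704 pixels


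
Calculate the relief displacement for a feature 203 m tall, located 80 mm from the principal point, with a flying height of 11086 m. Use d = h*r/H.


d = h * r / H = 203 * 80 / 11086 = 1.46 mm

1.46 mm


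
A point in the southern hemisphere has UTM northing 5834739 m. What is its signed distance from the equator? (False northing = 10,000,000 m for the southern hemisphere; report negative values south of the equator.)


For southern: actual = 5834739 - 10000000 = -4165261 m

-4165261 m


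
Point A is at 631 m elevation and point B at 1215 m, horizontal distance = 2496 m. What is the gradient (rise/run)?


gradient = (1215 - 631) / 2496 = 584 / 2496 = 0.234

0.234


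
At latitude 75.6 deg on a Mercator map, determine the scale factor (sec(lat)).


SF = 1 / cos(75.6) = 1 / 0.24869 = 4.021

4.021


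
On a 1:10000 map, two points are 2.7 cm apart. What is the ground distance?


ground = 2.7 cm * 10000 / 100 = 270.0 m

270.0 m


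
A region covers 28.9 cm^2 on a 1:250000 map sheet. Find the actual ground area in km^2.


ground_area = 28.9 * (250000/100)^2 = 180625000.0 m^2 = 180.625 km^2

180.625 km^2


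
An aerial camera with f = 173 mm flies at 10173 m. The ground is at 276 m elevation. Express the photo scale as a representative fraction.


scale = f / (H - h) = 173 mm / 9897 m = 173 / 9897000 = 1:57208

1:57208


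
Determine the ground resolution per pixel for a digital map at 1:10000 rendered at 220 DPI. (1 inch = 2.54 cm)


pixel_cm = 2.54 / 220 ≈ 0.011545 cm
ground = pixel_cm * 10000 / 100 = 2.54 * 10000 / (220 * 100) = 25400 / 22000 ≈ 1.15 m

1.15 m


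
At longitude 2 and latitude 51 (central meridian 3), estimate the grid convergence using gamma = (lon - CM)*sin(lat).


gamma = (2 - 3) * sin(51) = -1 * 0.777146 = -0.777 degrees

-0.777 degrees


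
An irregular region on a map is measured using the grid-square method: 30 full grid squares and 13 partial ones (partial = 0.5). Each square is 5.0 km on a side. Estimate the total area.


effective squares = 30 + 13 * 0.5 = 36.5
area = 36.5 * 25.0 = 912.5 km^2

912.5 km^2


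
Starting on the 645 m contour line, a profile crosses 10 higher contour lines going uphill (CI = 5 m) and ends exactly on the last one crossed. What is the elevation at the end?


elevation = 645 + 10 * 5 = 695 m

695 m


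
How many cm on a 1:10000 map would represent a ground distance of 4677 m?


map_cm = 4677 * 100 / 10000 = 46.77 cm

46.77 cm


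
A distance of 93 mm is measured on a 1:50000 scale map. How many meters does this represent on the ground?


ground = 93 mm * 50000 / 1000 = 4650.0 m

4650.0 m


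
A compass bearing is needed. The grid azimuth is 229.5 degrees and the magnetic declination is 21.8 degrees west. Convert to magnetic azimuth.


magnetic azimuth = grid azimuth - declination (east +ve)
mag_az = 229.5 - -21.8 = 251.3 degrees

251.3 degrees


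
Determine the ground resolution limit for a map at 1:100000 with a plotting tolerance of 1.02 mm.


ground = 1.02 mm * 100000 / 1000 = 102.0 m

102.0 m


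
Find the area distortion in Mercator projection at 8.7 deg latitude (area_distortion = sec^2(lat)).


area_distortion = 1/cos^2(8.7) = 1.023

1.023


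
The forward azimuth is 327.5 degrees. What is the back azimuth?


back azimuth = (327.5 + 180) mod 360 = 147.5 degrees

147.5 degrees


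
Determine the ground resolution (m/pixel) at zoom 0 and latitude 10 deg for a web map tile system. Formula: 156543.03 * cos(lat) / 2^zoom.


res = 156543.03 * cos(10) / 2^0 = 156543.03 * 0.98480775 / 1 = 154164.79 m/pixel

154164.79 m/pixel


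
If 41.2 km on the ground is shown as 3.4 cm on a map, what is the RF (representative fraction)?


ground = 41.2 km = 4120000 cm; RF denominator = ground / map = 4120000 / 3.4 ≈ 1211765; RF = 1:1211765

1:1211765


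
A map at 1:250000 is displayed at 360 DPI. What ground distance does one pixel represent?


pixel_cm = 2.54 / 360 ≈ 0.007056 cm
ground = pixel_cm * 250000 / 100 = 2.54 * 250000 / (360 * 100) = 635000 / 36000 ≈ 17.64 m

17.64 m


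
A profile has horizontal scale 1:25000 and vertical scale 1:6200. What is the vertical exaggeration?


VE = horizontal_scale / vertical_scale = 25000 / 6200 ≈ 4.0

4.0x


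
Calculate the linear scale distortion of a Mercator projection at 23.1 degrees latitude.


SF = 1 / cos(23.1) = 1 / 0.919821 = 1.087

1.087


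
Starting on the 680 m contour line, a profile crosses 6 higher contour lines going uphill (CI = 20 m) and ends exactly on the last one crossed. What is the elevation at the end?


elevation = 680 + 6 * 20 = 800 m

800 m


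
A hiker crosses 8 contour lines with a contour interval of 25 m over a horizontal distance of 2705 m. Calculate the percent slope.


elevation change = 8 * 25 = 200 m
slope = 200 / 2705 * 100 = 7.4%

7.4%


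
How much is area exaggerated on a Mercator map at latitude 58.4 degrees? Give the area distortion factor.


area_distortion = 1/cos^2(58.4) = 3.642

3.642


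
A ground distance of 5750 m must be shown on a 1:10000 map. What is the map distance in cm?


map_cm = 5750 * 100 / 10000 = 57.5 cm

57.5 cm


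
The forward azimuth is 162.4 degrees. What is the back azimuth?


back azimuth = (162.4 + 180) mod 360 = 342.4 degrees

342.4 degrees


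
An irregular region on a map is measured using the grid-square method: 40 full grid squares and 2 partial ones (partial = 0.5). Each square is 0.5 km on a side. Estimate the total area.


effective squares = 40 + 2 * 0.5 = 41.0
area = 41.0 * 0.25 = 10.25 km^2

10.25 km^2


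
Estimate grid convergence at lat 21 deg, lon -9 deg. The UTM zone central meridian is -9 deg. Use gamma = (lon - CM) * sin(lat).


gamma = (-9 - -9) * sin(21) = 0 * 0.358368 = 0.0 degrees

0.0 degrees


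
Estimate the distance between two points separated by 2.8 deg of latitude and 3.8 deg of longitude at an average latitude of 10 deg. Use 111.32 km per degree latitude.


dlat_km = 2.8 * 111.32 = 311.696
dlon_km = 3.8 * 111.32 * cos(10) ≈ 416.589
dist = sqrt(311.696^2 + 416.589^2) ≈ 520.3 km

520.3 km


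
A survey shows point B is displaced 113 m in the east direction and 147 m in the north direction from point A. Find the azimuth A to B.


az = atan2(113, 147) = 37.5 deg
adjusted to 0-360: 37.5 degrees

37.5 degrees


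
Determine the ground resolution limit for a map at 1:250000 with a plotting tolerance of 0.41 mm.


ground = 0.41 mm * 250000 / 1000 = 102.5 m

102.5 m


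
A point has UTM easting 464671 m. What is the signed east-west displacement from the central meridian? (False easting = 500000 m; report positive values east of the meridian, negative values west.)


displacement = 464671 - 500000 = -35329 m

-35329 m


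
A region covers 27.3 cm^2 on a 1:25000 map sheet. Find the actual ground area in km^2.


ground_area = 27.3 * (25000/100)^2 = 1706250.0 m^2 = 1.70625 km^2 ≈ 1.706 km^2

1.706 km^2


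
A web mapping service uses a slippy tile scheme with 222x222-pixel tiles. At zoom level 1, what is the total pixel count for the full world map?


tiles per axis = 2^1 = 2
total tiles = 2^2 = 4
pixels per axis = 2 * 222 = 444
total pixels = 444^2 = 197136

197136 pixels


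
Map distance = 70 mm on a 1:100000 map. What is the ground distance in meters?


ground = 70 mm * 100000 / 1000 = 7000.0 m

7000.0 m


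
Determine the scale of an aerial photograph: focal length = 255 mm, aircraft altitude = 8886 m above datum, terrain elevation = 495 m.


scale = f / (H - h) = 255 mm / 8391 m = 255 / 8391000 = 1:32906

1:32906


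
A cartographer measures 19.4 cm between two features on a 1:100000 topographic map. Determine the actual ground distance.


ground = 19.4 cm * 100000 / 100 = 19400.0 m = 19.4 km

19.4 km


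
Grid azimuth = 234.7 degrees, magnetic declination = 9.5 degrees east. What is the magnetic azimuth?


magnetic azimuth = grid azimuth - declination (east +ve)
mag_az = 234.7 - 9.5 = 225.2 degrees

225.2 degrees


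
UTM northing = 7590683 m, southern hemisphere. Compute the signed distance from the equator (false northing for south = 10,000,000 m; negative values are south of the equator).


For southern: actual = 7590683 - 10000000 = -2409317 m

-2409317 m


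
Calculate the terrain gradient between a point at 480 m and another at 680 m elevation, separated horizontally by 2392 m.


gradient = (680 - 480) / 2392 = 200 / 2392 = 0.0836

0.0836


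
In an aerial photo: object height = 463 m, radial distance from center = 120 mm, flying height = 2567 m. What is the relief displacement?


d = h * r / H = 463 * 120 / 2567 = 21.64 mm

21.64 mm


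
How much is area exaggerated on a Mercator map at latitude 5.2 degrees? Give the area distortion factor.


area_distortion = 1/cos^2(5.2) = 1.008

1.008


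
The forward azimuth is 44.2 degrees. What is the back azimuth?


back azimuth = (44.2 + 180) mod 360 = 224.2 degrees

224.2 degrees


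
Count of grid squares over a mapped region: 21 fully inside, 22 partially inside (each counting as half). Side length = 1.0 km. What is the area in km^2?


effective squares = 21 + 22 * 0.5 = 32.0
area = 32.0 * 1.0 = 32.0 km^2

32.0 km^2


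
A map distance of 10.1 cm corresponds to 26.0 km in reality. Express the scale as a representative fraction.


ground = 26.0 km = 2600000 cm; RF denominator = ground / map = 2600000 / 10.1 ≈ 257426; RF = 1:257426

1:257426


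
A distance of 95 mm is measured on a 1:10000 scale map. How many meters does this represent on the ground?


ground = 95 mm * 10000 / 1000 = 950.0 m

950.0 m


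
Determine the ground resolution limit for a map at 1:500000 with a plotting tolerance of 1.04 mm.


ground = 1.04 mm * 500000 / 1000 = 520.0 m

520.0 m


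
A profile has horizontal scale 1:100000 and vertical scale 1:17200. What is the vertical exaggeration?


VE = horizontal_scale / vertical_scale = 100000 / 17200 ≈ 5.8

5.8x


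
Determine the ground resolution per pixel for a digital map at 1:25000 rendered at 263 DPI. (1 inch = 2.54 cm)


pixel_cm = 2.54 / 263 ≈ 0.009658 cm
ground = pixel_cm * 25000 / 100 = 2.54 * 25000 / (263 * 100) = 63500 / 26300 ≈ 2.41 m

2.41 m


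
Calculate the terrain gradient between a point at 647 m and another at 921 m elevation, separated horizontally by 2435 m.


gradient = (921 - 647) / 2435 = 274 / 2435 = 0.1125

0.1125


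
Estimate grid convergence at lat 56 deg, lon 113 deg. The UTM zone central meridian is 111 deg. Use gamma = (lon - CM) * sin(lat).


gamma = (113 - 111) * sin(56) = 2 * 0.829038 = 1.658 degrees

1.658 degrees


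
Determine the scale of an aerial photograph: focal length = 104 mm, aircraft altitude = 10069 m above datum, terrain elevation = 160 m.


scale = f / (H - h) = 104 mm / 9909 m = 104 / 9909000 = 1:95279

1:95279


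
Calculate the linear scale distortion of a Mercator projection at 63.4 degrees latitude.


SF = 1 / cos(63.4) = 1 / 0.447759 = 2.233

2.233


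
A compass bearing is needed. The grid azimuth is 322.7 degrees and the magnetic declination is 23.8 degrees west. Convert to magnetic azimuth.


magnetic azimuth = grid azimuth - declination (east +ve)
mag_az = 322.7 - -23.8 = 346.5 degrees

346.5 degrees


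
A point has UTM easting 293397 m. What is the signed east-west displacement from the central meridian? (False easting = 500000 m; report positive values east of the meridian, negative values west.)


displacement = 293397 - 500000 = -206603 m

-206603 m


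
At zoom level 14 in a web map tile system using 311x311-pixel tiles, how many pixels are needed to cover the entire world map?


tiles per axis = 2^14 = 16384
total tiles = 16384^2 = 268435456
pixels per axis = 16384 * 311 = 5095424
total pixels = 5095424^2 = 25963345739776

25963345739776 pixels


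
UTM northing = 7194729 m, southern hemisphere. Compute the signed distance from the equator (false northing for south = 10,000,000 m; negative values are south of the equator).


For southern: actual = 7194729 - 10000000 = -2805271 m

-2805271 m


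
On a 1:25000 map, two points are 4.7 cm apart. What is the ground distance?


ground = 4.7 cm * 25000 / 100 = 1175.0 m = 1.175 km

1.175 km


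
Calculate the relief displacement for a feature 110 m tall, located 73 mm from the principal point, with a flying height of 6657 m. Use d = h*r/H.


d = h * r / H = 110 * 73 / 6657 = 1.21 mm

1.21 mm


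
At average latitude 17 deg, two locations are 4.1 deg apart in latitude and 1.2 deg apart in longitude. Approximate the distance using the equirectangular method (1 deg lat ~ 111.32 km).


dlat_km = 4.1 * 111.32 = 456.412
dlon_km = 1.2 * 111.32 * cos(17) ≈ 127.747
dist = sqrt(456.412^2 + 127.747^2) ≈ 474.0 km

474.0 km


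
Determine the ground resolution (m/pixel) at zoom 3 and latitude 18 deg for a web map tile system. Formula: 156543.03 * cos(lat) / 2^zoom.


res = 156543.03 * cos(18) / 2^3 = 156543.03 * 0.95105652 / 8 = 18610.16 m/pixel

18610.16 m/pixel


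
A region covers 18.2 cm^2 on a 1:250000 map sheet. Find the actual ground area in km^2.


ground_area = 18.2 * (250000/100)^2 = 113750000.0 m^2 = 113.75 km^2

113.75 km^2


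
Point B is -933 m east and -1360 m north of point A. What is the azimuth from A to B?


az = atan2(-933, -1360) = -145.5 deg
adjusted to 0-360: 214.5 degrees

214.5 degrees


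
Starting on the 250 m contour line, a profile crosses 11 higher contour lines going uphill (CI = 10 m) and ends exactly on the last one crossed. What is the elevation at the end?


elevation = 250 + 11 * 10 = 360 m

360 m


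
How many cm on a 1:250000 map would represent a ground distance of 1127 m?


map_cm = 1127 * 100 / 250000 = 0.4508 cm ≈ 0.45 cm

0.45 cm


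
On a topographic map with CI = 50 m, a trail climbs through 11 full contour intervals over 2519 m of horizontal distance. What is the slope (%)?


elevation change = 11 * 50 = 550 m
slope = 550 / 2519 * 100 = 21.8%

21.8%


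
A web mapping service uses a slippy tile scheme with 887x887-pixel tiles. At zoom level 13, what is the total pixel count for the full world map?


tiles per axis = 2^13 = 8192
total tiles = 8192^2 = 67108864
pixels per axis = 8192 * 887 = 7266304
total pixels = 7266304^2 = 52799173820416

52799173820416 pixels


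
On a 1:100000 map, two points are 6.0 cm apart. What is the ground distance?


ground = 6.0 cm * 100000 / 100 = 6000.0 m = 6.0 km

6.0 km


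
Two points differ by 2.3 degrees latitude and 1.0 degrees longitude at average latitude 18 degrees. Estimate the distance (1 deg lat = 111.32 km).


dlat_km = 2.3 * 111.32 = 256.036
dlon_km = 1.0 * 111.32 * cos(18) ≈ 105.872
dist = sqrt(256.036^2 + 105.872^2) ≈ 277.1 km

277.1 km


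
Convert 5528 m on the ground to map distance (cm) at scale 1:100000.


map_cm = 5528 * 100 / 100000 = 5.528 cm ≈ 5.53 cm

5.53 cm


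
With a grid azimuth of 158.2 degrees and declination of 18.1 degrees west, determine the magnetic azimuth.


magnetic azimuth = grid azimuth - declination (east +ve)
mag_az = 158.2 - -18.1 = 176.3 degrees

176.3 degrees


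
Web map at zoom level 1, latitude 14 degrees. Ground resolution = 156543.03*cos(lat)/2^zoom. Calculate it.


res = 156543.03 * cos(14) / 2^1 = 156543.03 * 0.97029573 / 2 = 75946.52 m/pixel

75946.52 m/pixel


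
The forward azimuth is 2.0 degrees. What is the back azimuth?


back azimuth = (2.0 + 180) mod 360 = 182.0 degrees

182.0 degrees


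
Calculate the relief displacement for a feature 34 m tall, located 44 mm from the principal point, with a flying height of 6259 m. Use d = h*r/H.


d = h * r / H = 34 * 44 / 6259 = 0.24 mm

0.24 mm


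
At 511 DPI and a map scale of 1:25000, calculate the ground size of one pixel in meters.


pixel_cm = 2.54 / 511 ≈ 0.004971 cm
ground = pixel_cm * 25000 / 100 = 2.54 * 25000 / (511 * 100) = 63500 / 51100 ≈ 1.24 m

1.24 m


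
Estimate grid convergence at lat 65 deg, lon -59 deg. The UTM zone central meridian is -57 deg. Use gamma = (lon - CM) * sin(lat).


gamma = (-59 - -57) * sin(65) = -2 * 0.906308 = -1.813 degrees

-1.813 degrees


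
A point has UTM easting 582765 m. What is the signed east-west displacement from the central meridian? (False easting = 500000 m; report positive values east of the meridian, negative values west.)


displacement = 582765 - 500000 = 82765 m

82765 m


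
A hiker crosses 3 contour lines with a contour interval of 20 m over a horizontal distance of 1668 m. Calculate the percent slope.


elevation change = 3 * 20 = 60 m
slope = 60 / 1668 * 100 = 3.6%

3.6%


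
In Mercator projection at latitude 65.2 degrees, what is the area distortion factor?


area_distortion = 1/cos^2(65.2) = 5.684

5.684


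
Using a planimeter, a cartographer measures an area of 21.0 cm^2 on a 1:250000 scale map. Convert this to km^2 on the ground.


ground_area = 21.0 * (250000/100)^2 = 131250000.0 m^2 = 131.25 km^2

131.25 km^2


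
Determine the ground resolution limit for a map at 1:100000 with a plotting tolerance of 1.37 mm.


ground = 1.37 mm * 100000 / 1000 = 137.0 m

137.0 m


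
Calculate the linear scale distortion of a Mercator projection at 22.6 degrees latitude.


SF = 1 / cos(22.6) = 1 / 0.92321 = 1.083

1.083


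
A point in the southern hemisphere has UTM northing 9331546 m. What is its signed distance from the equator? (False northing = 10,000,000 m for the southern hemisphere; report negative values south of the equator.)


For southern: actual = 9331546 - 10000000 = -668454 m

-668454 m


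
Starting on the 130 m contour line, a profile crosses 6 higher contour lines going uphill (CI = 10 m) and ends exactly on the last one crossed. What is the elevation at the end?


elevation = 130 + 6 * 10 = 190 m

190 m


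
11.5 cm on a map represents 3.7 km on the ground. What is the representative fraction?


ground = 3.7 km = 370000 cm; RF denominator = ground / map = 370000 / 11.5 ≈ 32174; RF = 1:32174

1:32174


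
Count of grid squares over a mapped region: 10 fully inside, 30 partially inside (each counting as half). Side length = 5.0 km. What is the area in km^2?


effective squares = 10 + 30 * 0.5 = 25.0
area = 25.0 * 25.0 = 625.0 km^2

625.0 km^2


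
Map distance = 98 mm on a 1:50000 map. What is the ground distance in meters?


ground = 98 mm * 50000 / 1000 = 4900.0 m

4900.0 m


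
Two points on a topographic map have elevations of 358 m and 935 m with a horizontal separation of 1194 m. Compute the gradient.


gradient = (935 - 358) / 1194 = 577 / 1194 = 0.4832

0.4832


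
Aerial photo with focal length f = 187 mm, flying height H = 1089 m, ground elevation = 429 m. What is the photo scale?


scale = f / (H - h) = 187 mm / 660 m = 187 / 660000 = 1:3529

1:3529


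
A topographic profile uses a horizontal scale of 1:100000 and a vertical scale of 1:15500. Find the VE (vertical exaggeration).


VE = horizontal_scale / vertical_scale = 100000 / 15500 ≈ 6.5

6.5x


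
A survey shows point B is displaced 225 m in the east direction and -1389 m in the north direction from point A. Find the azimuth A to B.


az = atan2(225, -1389) = 170.8 deg
adjusted to 0-360: 170.8 degrees

170.8 degrees


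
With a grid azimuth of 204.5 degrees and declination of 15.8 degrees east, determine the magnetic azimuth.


magnetic azimuth = grid azimuth - declination (east +ve)
mag_az = 204.5 - 15.8 = 188.7 degrees

188.7 degrees


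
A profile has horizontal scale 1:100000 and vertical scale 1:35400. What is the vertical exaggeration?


VE = horizontal_scale / vertical_scale = 100000 / 35400 ≈ 2.8

2.8x


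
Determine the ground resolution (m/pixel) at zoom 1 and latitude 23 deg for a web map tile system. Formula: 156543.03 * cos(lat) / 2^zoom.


res = 156543.03 * cos(23) / 2^1 = 156543.03 * 0.92050485 / 2 = 72049.31 m/pixel

72049.31 m/pixel


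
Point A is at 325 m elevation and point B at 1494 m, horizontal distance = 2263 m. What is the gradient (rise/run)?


gradient = (1494 - 325) / 2263 = 1169 / 2263 = 0.5166

0.5166


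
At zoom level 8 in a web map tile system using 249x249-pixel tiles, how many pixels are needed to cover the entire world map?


tiles per axis = 2^8 = 256
total tiles = 256^2 = 65536
pixels per axis = 256 * 249 = 63744
total pixels = 63744^2 = 4063297536

4063297536 pixels


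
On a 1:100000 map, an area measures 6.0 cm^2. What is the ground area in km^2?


ground_area = 6.0 * (100000/100)^2 = 6000000.0 m^2 = 6.0 km^2

6.0 km^2


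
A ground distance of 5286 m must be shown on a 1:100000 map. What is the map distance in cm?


map_cm = 5286 * 100 / 100000 = 5.286 cm ≈ 5.29 cm

5.29 cm


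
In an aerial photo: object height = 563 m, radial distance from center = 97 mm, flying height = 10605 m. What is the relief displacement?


d = h * r / H = 563 * 97 / 10605 = 5.15 mm

5.15 mm


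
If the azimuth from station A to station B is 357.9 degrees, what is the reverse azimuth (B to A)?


back azimuth = (357.9 + 180) mod 360 = 177.9 degrees

177.9 degrees


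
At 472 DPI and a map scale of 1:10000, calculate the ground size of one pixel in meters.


pixel_cm = 2.54 / 472 ≈ 0.005381 cm
ground = pixel_cm * 10000 / 100 = 2.54 * 10000 / (472 * 100) = 25400 / 47200 ≈ 0.54 m

0.54 m


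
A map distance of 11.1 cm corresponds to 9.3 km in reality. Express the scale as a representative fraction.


ground = 9.3 km = 930000 cm; RF denominator = ground / map = 930000 / 11.1 ≈ 83784; RF = 1:83784

1:83784


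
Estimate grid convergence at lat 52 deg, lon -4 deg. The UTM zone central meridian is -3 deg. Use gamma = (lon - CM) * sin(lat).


gamma = (-4 - -3) * sin(52) = -1 * 0.788011 = -0.788 degrees

-0.788 degrees


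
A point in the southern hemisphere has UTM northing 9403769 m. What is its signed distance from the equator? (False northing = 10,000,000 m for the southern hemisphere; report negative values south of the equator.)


For southern: actual = 9403769 - 10000000 = -596231 m

-596231 m


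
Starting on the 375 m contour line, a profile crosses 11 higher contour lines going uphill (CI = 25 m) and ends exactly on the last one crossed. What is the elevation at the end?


elevation = 375 + 11 * 25 = 650 m

650 m


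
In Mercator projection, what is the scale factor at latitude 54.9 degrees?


SF = 1 / cos(54.9) = 1 / 0.575005 = 1.739

1.739


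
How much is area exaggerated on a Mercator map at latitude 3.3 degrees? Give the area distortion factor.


area_distortion = 1/cos^2(3.3) = 1.003

1.003


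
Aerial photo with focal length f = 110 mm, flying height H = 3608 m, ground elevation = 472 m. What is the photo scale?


scale = f / (H - h) = 110 mm / 3136 m = 110 / 3136000 = 1:28509

1:28509


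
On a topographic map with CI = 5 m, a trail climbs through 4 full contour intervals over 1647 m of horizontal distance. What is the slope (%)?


elevation change = 4 * 5 = 20 m
slope = 20 / 1647 * 100 = 1.2%

1.2%


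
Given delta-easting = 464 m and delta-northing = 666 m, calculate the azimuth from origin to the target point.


az = atan2(464, 666) = 34.9 deg
adjusted to 0-360: 34.9 degrees

34.9 degrees


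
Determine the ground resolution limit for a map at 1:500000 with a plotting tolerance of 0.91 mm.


ground = 0.91 mm * 500000 / 1000 = 455.0 m

455.0 m
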